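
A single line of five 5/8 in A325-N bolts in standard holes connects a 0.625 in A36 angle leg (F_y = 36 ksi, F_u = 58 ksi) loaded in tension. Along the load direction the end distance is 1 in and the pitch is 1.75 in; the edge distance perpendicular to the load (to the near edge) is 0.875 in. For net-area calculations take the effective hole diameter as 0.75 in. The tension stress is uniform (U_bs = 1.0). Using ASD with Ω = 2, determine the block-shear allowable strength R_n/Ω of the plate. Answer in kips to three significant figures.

59.4 kips

Shear plane L_v = 1 + 4·1.75 = 8 in; A_gv = 8 × 0.625 = 5 in².
A_nv = (8 − 4.5·0.75) × 0.625 = 2.891 in².
A_nt = (0.875 − 0.5·0.75) × 0.625 = 0.3125 in².
0.6 F_u A_nv = 100.6 kips; 0.6 F_y A_gv = 108 kips → shear rupture governs the shear term.
R_n = 100.6 + 1.0 × 58 × 0.3125 = 118.7 kips.
Allowable strength R_n/Ω = 118.7 / 2 = 59.4 kips.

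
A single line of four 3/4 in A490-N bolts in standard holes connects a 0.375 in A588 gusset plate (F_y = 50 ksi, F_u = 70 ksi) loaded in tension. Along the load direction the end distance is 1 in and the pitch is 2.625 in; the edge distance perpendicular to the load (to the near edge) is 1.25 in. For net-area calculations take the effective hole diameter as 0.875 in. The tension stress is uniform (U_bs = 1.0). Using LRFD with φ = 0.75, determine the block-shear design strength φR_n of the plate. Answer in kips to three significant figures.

84.7 kips

Shear plane L_v = 1 + 3·2.625 = 8.875 in; A_gv = 8.875 × 0.375 = 3.328 in².
A_nv = (8.875 − 3.5·0.875) × 0.375 = 2.18 in².
A_nt = (1.25 − 0.5·0.875) × 0.375 = 0.3047 in².
0.6 F_u A_nv = 91.55 kips; 0.6 F_y A_gv = 99.84 kips → shear rupture governs the shear term.
R_n = 91.55 + 1.0 × 70 × 0.3047 = 112.9 kips.
Design strength φR_n = 0.75 × 112.9 = 84.7 kips.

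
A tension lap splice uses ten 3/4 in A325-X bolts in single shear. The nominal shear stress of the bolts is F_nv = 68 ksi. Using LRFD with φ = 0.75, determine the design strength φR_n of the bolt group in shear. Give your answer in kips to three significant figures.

225 kips

A_b = π × 0.75² / 4 = 0.4418 in².
R_n = F_nv · A_b · n · n_s = 68 × 0.4418 × 10 × 1 = 300.4 kips.
Design strength φR_n = 0.75 × 300.4 = 225 kips.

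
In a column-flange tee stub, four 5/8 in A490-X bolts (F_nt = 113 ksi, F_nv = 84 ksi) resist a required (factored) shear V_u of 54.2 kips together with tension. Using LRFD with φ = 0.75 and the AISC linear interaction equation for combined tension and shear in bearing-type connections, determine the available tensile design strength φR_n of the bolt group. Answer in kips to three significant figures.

62.3 kips

A_b = π·0.625²/4 = 0.3068 in²; f_rv = 54.2 / (4 × 0.3068) = 44.17 ksi.
F'_nt = 1.3 F_nt − (F_nt / φF_nv) f_rv = 1.3·113 − (113/(0.75·84))·44.17 = 67.68 ksi, capped at F_nt → F'_nt = 67.68 ksi.
R_n = F'_nt · A_b · n = 67.68 × 0.3068 × 4 = 83.06 kips.
Design strength φR_n = 0.75 × 83.06 = 62.3 kips.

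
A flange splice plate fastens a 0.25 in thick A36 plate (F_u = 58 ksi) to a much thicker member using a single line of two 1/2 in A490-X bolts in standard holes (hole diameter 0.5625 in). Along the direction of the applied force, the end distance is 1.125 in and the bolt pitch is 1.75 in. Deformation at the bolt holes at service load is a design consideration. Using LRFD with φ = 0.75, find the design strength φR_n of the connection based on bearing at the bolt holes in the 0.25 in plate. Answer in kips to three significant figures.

Per bolt r_n = 1.2 l_c t F_u ≤ 2.4 d t F_u; upper limit = 2.4 × 0.5 × 0.25 × 58 = 17.4 kips.
Edge bolt: l_c = 1.125 − 0.5625/2 = 0.8438 in → 1.2 × 0.8438 × 0.25 × 58 = 14.68 → r_n = 14.68 kips.
Interior bolts: l_c = 1.75 − 0.5625 = 1.188 in → 1.2 × 1.188 × 0.25 × 58 = 20.66 → r_n = 17.4 kips.
R_n = 1 × 14.68 + 1 × 17.4 = 32.08 kips.
Design strength φR_n = 0.75 × 32.08 = 24.1 kips.

24.1 kips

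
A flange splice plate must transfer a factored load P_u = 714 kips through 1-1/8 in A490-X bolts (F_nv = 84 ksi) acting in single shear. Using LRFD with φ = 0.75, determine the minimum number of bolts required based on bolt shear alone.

A_b = π·1.125²/4 = 0.994 in².
Per-bolt design strength φR_n = 0.75 × 84 × 0.994 × 1 = 62.62 kips.
n ≥ 714 / 62.62 = 11.4 → use 12 bolts.

12 bolts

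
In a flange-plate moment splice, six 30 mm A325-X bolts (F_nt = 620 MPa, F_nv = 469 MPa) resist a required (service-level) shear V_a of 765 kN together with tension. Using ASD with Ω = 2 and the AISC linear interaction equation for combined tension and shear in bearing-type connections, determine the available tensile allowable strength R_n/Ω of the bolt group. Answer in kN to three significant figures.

698 kN

A_b = π·30²/4 = 706.9 mm²; f_rv = 765 × 1000 / (6 × 706.9) = 180.4 MPa.
F'_nt = 1.3 F_nt − (Ω F_nt / F_nv) f_rv = 1.3·620 − (2·620/469)·180.4 = 329.1 MPa, capped at F_nt → F'_nt = 329.1 MPa.
R_n = F'_nt · A_b · n = 329.1 × 706.9 × 6 / 1000 = 1396 kN.
Allowable strength R_n/Ω = 1396 / 2 = 698 kN.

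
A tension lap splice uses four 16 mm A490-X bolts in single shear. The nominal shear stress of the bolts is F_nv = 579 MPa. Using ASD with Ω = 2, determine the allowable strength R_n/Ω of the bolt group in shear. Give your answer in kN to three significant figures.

233 kN

A_b = π × 16² / 4 = 201.1 mm².
R_n = F_nv · A_b · n · n_s = 579 × 201.1 × 4 × 1 / 1000 = 465.7 kN.
Allowable strength R_n/Ω = 465.7 / 2 = 233 kN.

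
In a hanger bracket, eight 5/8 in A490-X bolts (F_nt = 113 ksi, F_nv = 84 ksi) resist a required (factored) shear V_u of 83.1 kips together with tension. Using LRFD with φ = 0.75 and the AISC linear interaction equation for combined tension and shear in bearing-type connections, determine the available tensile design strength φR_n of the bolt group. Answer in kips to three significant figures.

A_b = π·0.625²/4 = 0.3068 in²; f_rv = 83.1 / (8 × 0.3068) = 33.86 ksi.
F'_nt = 1.3 F_nt − (F_nt / φF_nv) f_rv = 1.3·113 − (113/(0.75·84))·33.86 = 86.17 ksi, capped at F_nt → F'_nt = 86.17 ksi.
R_n = F'_nt · A_b · n = 86.17 × 0.3068 × 8 = 211.5 kips.
Design strength φR_n = 0.75 × 211.5 = 159 kips.

159 kips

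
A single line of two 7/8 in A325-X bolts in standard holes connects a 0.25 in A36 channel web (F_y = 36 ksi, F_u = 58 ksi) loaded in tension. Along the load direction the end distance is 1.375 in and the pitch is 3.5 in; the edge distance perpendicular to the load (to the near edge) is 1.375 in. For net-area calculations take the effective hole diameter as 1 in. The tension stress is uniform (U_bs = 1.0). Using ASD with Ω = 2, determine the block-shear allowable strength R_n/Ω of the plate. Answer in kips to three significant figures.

Shear plane L_v = 1.375 + 1·3.5 = 4.875 in; A_gv = 4.875 × 0.25 = 1.219 in².
A_nv = (4.875 − 1.5·1) × 0.25 = 0.8438 in².
A_nt = (1.375 − 0.5·1) × 0.25 = 0.2188 in².
0.6 F_u A_nv = 29.36 kips; 0.6 F_y A_gv = 26.32 kips → shear yielding governs the shear term.
R_n = 26.32 + 1.0 × 58 × 0.2188 = 39.01 kips.
Allowable strength R_n/Ω = 39.01 / 2 = 19.5 kips.

19.5 kips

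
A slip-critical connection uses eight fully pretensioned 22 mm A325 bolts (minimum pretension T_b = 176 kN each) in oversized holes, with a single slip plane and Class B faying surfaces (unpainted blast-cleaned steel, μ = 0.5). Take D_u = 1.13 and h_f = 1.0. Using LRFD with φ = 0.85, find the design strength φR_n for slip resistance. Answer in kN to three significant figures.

676 kN

R_n = μ · D_u · h_f · T_b · n_s · n_b = 0.5 × 1.13 × 1.0 × 176 × 1 × 8 = 795.5 kN.
Design strength φR_n = 0.85 × 795.5 = 676 kN.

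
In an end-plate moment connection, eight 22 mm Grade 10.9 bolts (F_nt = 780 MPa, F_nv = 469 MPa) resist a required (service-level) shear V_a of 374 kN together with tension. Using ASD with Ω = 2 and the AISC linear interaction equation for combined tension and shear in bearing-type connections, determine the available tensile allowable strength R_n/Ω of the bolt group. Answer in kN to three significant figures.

A_b = π·22²/4 = 380.1 mm²; f_rv = 374 × 1000 / (8 × 380.1) = 123 MPa.
F'_nt = 1.3 F_nt − (Ω F_nt / F_nv) f_rv = 1.3·780 − (2·780/469)·123 = 604.9 MPa, capped at F_nt → F'_nt = 604.9 MPa.
R_n = F'_nt · A_b · n = 604.9 × 380.1 × 8 / 1000 = 1840 kN.
Allowable strength R_n/Ω = 1840 / 2 = 920 kN.

920 kN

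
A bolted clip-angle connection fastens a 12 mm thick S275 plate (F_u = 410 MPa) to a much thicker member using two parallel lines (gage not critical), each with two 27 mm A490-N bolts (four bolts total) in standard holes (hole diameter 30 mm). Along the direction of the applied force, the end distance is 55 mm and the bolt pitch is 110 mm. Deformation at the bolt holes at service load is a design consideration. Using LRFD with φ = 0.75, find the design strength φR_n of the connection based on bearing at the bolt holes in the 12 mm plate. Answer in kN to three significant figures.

Per bolt r_n = 1.2 l_c t F_u ≤ 2.4 d t F_u; upper limit = 2.4 × 27 × 12 × 410 / 1000 = 318.8 kN.
Edge bolt: l_c = 55 − 30/2 = 40 mm → 1.2 × 40 × 12 × 410 / 1000 = 236.2 → r_n = 236.2 kN.
Interior bolts: l_c = 110 − 30 = 80 mm → 1.2 × 80 × 12 × 410 / 1000 = 472.3 → r_n = 318.8 kN.
R_n = 2 × 236.2 + 2 × 318.8 = 1110 kN.
Design strength φR_n = 0.75 × 1110 = 832 kN.

832 kN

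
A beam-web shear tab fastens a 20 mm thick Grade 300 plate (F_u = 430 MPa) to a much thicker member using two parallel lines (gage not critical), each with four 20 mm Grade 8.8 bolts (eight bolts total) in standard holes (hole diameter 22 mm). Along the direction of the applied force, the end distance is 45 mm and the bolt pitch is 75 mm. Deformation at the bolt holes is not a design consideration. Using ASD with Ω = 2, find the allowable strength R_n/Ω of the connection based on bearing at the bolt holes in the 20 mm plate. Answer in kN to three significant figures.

1990 kN

Per bolt r_n = 1.5 l_c t F_u ≤ 3.0 d t F_u; upper limit = 3.0 × 20 × 20 × 430 / 1000 = 516 kN.
Edge bolt: l_c = 45 − 22/2 = 34 mm → 1.5 × 34 × 20 × 430 / 1000 = 438.6 → r_n = 438.6 kN.
Interior bolts: l_c = 75 − 22 = 53 mm → 1.5 × 53 × 20 × 430 / 1000 = 683.7 → r_n = 516 kN.
R_n = 2 × 438.6 + 6 × 516 = 3973 kN.
Allowable strength R_n/Ω = 3973 / 2 = 1990 kN.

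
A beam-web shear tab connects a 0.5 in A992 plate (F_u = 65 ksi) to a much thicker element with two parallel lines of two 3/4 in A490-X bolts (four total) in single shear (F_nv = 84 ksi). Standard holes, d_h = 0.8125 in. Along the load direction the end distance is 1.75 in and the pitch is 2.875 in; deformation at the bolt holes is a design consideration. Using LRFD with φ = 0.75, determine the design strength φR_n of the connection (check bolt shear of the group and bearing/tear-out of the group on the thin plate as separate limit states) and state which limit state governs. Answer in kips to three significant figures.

111 kips (bolt shear governs)

Bolt shear: A_b = π·0.75²/4 = 0.4418 in²; R_n = 84 × 0.4418 × 4 × 1 = 148.4 kips → 0.75 × 148.4 = 111 kips.
Bearing (1.2 l_c t F_u ≤ 2.4 d t F_u): upper limit = 2.4·0.75·0.5·65 = 58.5 kips.
  Edge l_c = 1.75 − 0.8125/2 = 1.344 → r_n = 52.41 kips; interior l_c = 2.875 − 0.8125 = 2.062 → r_n = 58.5 kips.
  R_n,bearing = 2·52.41 + 2·58.5 = 221.8 kips → 0.75 × 221.8 = 166 kips.
Bolt shear governs: 111 kips.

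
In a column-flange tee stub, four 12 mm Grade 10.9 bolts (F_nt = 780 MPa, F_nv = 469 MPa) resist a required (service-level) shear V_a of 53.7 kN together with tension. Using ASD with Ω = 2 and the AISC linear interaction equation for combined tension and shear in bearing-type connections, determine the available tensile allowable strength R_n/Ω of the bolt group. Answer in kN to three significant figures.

140 kN

A_b = π·12²/4 = 113.1 mm²; f_rv = 53.7 × 1000 / (4 × 113.1) = 118.7 MPa.
F'_nt = 1.3 F_nt − (Ω F_nt / F_nv) f_rv = 1.3·780 − (2·780/469)·118.7 = 619.2 MPa, capped at F_nt → F'_nt = 619.2 MPa.
R_n = F'_nt · A_b · n = 619.2 × 113.1 × 4 / 1000 = 280.1 kN.
Allowable strength R_n/Ω = 280.1 / 2 = 140 kN.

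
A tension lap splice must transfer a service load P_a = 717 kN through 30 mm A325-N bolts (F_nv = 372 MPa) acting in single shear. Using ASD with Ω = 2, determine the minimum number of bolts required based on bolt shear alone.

6 bolts

A_b = π·30²/4 = 706.9 mm².
Per-bolt allowable strength R_n/Ω = 372 × 706.9 × 1 / 1000 / 2 = 131.5 kN.
n ≥ 717 / 131.5 = 5.453 → use 6 bolts.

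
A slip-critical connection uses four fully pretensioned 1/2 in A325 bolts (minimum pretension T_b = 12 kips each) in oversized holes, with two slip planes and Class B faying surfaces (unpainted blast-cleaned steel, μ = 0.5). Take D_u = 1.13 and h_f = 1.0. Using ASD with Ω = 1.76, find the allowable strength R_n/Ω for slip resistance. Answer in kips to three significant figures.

R_n = μ · D_u · h_f · T_b · n_s · n_b = 0.5 × 1.13 × 1.0 × 12 × 2 × 4 = 54.24 kips.
Allowable strength R_n/Ω = 54.24 / 1.76 = 30.8 kips.

30.8 kips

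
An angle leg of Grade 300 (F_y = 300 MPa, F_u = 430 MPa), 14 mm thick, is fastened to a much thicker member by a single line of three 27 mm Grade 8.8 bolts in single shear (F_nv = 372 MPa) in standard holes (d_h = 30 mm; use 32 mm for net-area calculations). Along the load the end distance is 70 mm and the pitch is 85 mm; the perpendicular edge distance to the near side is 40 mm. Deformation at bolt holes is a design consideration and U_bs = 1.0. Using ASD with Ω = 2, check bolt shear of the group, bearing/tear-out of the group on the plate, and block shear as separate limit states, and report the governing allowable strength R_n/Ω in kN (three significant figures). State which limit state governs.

Bolt shear: A_b = π·27²/4 = 572.6 mm²; R_n = 372 × 572.6 × 3 × 1 / 1000 = 639 kN → 639 / 2 = 319 kN.
Bearing: edge l_c = 55, r_n = 390.1 kN; interior l_c = 55, r_n = 390.1 kN; R_n = 390.1 + 2·390.1 = 1170 kN → 585 kN.
Block shear: A_gv = 3360, A_nv = 2240, A_nt = 336 mm²; R_n = min(0.6F_uA_nv, 0.6F_yA_gv) + U_bs·F_u·A_nt = 722.4 kN → 361 kN.
Bolt shear governs: 319 kN.

319 kN (bolt shear governs)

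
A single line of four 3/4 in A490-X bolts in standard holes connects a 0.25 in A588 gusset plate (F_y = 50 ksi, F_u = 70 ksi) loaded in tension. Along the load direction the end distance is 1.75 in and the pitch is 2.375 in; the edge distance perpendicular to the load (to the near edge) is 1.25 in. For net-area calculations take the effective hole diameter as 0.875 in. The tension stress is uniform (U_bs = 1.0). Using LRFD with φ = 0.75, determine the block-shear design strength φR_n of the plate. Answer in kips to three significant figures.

Shear plane L_v = 1.75 + 3·2.375 = 8.875 in; A_gv = 8.875 × 0.25 = 2.219 in².
A_nv = (8.875 − 3.5·0.875) × 0.25 = 1.453 in².
A_nt = (1.25 − 0.5·0.875) × 0.25 = 0.2031 in².
0.6 F_u A_nv = 61.03 kips; 0.6 F_y A_gv = 66.56 kips → shear rupture governs the shear term.
R_n = 61.03 + 1.0 × 70 × 0.2031 = 75.25 kips.
Design strength φR_n = 0.75 × 75.25 = 56.4 kips.

56.4 kips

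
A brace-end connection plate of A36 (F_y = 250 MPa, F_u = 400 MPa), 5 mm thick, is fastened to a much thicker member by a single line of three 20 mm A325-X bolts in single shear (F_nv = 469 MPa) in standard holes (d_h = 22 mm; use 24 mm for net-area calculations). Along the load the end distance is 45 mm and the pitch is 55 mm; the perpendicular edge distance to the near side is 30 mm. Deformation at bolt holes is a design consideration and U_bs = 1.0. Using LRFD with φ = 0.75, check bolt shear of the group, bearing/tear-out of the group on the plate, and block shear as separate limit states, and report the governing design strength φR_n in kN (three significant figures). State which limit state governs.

Bolt shear: A_b = π·20²/4 = 314.2 mm²; R_n = 469 × 314.2 × 3 × 1 / 1000 = 442 kN → 0.75 × 442 = 332 kN.
Bearing: edge l_c = 34, r_n = 81.6 kN; interior l_c = 33, r_n = 79.2 kN; R_n = 81.6 + 2·79.2 = 240 kN → 180 kN.
Block shear: A_gv = 775, A_nv = 475, A_nt = 90 mm²; R_n = min(0.6F_uA_nv, 0.6F_yA_gv) + U_bs·F_u·A_nt = 150 kN → 112 kN.
Block shear governs: 112 kN.

112 kN (block shear governs)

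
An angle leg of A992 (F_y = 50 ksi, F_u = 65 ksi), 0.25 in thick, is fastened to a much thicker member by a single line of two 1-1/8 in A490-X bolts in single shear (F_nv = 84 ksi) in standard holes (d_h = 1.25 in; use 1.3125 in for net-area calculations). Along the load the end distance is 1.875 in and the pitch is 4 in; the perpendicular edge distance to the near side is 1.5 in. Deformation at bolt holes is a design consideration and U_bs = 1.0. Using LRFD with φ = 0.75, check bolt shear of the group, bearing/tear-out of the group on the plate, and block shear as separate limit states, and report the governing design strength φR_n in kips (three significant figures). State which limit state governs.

Bolt shear: A_b = π·1.125²/4 = 0.994 in²; R_n = 84 × 0.994 × 2 × 1 = 167 kips → 0.75 × 167 = 125 kips.
Bearing: edge l_c = 1.25, r_n = 24.38 kips; interior l_c = 2.75, r_n = 43.87 kips; R_n = 24.38 + 1·43.87 = 68.25 kips → 51.2 kips.
Block shear: A_gv = 1.469, A_nv = 0.9766, A_nt = 0.2109 in²; R_n = min(0.6F_uA_nv, 0.6F_yA_gv) + U_bs·F_u·A_nt = 51.8 kips → 38.8 kips.
Block shear governs: 38.8 kips.

38.8 kips (block shear governs)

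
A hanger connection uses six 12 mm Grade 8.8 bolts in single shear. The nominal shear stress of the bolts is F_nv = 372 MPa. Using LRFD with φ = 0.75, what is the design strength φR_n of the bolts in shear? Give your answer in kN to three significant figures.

A_b = π × 12² / 4 = 113.1 mm².
R_n = F_nv · A_b · n · n_s = 372 × 113.1 × 6 × 1 / 1000 = 252.4 kN.
Design strength φR_n = 0.75 × 252.4 = 189 kN.

189 kN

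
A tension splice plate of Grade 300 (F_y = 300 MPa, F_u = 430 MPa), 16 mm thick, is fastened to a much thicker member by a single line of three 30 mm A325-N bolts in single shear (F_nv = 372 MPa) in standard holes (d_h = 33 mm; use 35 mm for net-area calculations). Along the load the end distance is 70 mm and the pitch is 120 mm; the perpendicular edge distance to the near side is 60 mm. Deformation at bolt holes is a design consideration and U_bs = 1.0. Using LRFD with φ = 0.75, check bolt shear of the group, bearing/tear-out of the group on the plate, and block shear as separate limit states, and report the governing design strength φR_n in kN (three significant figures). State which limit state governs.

592 kN (bolt shear governs)

Bolt shear: A_b = π·30²/4 = 706.9 mm²; R_n = 372 × 706.9 × 3 × 1 / 1000 = 788.9 kN → 0.75 × 788.9 = 592 kN.
Bearing: edge l_c = 53.5, r_n = 441.7 kN; interior l_c = 87, r_n = 495.4 kN; R_n = 441.7 + 2·495.4 = 1432 kN → 1070 kN.
Block shear: A_gv = 4960, A_nv = 3560, A_nt = 680 mm²; R_n = min(0.6F_uA_nv, 0.6F_yA_gv) + U_bs·F_u·A_nt = 1185 kN → 889 kN.
Bolt shear governs: 592 kN.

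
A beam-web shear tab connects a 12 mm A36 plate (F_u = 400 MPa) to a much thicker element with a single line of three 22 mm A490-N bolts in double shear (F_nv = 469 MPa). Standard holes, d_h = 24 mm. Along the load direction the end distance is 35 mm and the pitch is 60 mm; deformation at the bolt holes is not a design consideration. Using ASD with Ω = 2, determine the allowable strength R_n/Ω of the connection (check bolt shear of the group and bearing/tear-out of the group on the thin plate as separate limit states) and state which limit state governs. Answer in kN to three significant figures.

342 kN (bearing governs)

Bolt shear: A_b = π·22²/4 = 380.1 mm²; R_n = 469 × 380.1 × 3 × 2 / 1000 = 1070 kN → 1070 / 2 = 535 kN.
Bearing (1.5 l_c t F_u ≤ 3.0 d t F_u): upper limit = 3.0·22·12·400 / 1000 = 316.8 kN.
  Edge l_c = 35 − 24/2 = 23 → r_n = 165.6 kN; interior l_c = 60 − 24 = 36 → r_n = 259.2 kN.
  R_n,bearing = 1·165.6 + 2·259.2 = 684 kN → 684 / 2 = 342 kN.
Bearing governs: 342 kN.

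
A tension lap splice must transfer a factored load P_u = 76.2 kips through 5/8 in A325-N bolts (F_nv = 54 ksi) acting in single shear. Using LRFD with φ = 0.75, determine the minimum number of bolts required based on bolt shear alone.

A_b = π·0.625²/4 = 0.3068 in².
Per-bolt design strength φR_n = 0.75 × 54 × 0.3068 × 1 = 12.43 kips.
n ≥ 76.2 / 12.43 = 6.133 → use 7 bolts.

7 bolts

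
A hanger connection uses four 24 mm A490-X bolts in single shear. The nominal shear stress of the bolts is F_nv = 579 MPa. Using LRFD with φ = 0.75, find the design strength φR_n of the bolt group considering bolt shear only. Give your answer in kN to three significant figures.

A_b = π × 24² / 4 = 452.4 mm².
R_n = F_nv · A_b · n · n_s = 579 × 452.4 × 4 × 1 / 1000 = 1048 kN.
Design strength φR_n = 0.75 × 1048 = 786 kN.

786 kN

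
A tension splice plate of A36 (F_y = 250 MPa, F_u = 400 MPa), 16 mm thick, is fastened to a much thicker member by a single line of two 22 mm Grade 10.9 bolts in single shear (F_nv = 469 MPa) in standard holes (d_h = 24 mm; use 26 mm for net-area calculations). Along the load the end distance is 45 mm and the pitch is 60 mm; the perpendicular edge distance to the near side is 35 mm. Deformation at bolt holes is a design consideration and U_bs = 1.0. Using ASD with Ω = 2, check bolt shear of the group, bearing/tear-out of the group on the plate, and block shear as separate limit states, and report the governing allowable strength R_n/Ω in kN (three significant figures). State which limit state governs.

178 kN (bolt shear governs)

Bolt shear: A_b = π·22²/4 = 380.1 mm²; R_n = 469 × 380.1 × 2 × 1 / 1000 = 356.6 kN → 356.6 / 2 = 178 kN.
Bearing: edge l_c = 33, r_n = 253.4 kN; interior l_c = 36, r_n = 276.5 kN; R_n = 253.4 + 1·276.5 = 529.9 kN → 265 kN.
Block shear: A_gv = 1680, A_nv = 1056, A_nt = 352 mm²; R_n = min(0.6F_uA_nv, 0.6F_yA_gv) + U_bs·F_u·A_nt = 392.8 kN → 196 kN.
Bolt shear governs: 178 kN.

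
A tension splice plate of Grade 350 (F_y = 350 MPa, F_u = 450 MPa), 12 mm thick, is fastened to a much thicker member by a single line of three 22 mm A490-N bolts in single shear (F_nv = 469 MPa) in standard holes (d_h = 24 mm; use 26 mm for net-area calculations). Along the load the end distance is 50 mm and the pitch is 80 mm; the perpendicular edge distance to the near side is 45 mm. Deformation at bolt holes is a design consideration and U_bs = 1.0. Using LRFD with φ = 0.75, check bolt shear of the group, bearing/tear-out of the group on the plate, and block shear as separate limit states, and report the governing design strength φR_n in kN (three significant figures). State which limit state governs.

401 kN (bolt shear governs)

Bolt shear: A_b = π·22²/4 = 380.1 mm²; R_n = 469 × 380.1 × 3 × 1 / 1000 = 534.8 kN → 0.75 × 534.8 = 401 kN.
Bearing: edge l_c = 38, r_n = 246.2 kN; interior l_c = 56, r_n = 285.1 kN; R_n = 246.2 + 2·285.1 = 816.5 kN → 612 kN.
Block shear: A_gv = 2520, A_nv = 1740, A_nt = 384 mm²; R_n = min(0.6F_uA_nv, 0.6F_yA_gv) + U_bs·F_u·A_nt = 642.6 kN → 482 kN.
Bolt shear governs: 401 kN.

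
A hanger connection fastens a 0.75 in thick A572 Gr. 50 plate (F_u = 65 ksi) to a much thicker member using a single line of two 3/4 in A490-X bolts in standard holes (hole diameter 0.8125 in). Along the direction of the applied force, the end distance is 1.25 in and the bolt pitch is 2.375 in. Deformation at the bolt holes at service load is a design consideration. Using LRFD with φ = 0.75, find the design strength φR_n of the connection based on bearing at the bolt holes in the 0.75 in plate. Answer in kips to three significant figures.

Per bolt r_n = 1.2 l_c t F_u ≤ 2.4 d t F_u; upper limit = 2.4 × 0.75 × 0.75 × 65 = 87.75 kips.
Edge bolt: l_c = 1.25 − 0.8125/2 = 0.8438 in → 1.2 × 0.8438 × 0.75 × 65 = 49.36 → r_n = 49.36 kips.
Interior bolts: l_c = 2.375 − 0.8125 = 1.562 in → 1.2 × 1.562 × 0.75 × 65 = 91.41 → r_n = 87.75 kips.
R_n = 1 × 49.36 + 1 × 87.75 = 137.1 kips.
Design strength φR_n = 0.75 × 137.1 = 103 kips.

103 kips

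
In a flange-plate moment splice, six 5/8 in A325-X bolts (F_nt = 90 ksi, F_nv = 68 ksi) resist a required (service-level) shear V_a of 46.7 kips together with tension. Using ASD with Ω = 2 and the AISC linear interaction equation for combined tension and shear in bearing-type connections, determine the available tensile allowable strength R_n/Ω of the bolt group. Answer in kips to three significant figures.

45.9 kips

A_b = π·0.625²/4 = 0.3068 in²; f_rv = 46.7 / (6 × 0.3068) = 25.37 ksi.
F'_nt = 1.3 F_nt − (Ω F_nt / F_nv) f_rv = 1.3·90 − (2·90/68)·25.37 = 49.84 ksi, capped at F_nt → F'_nt = 49.84 ksi.
R_n = F'_nt · A_b · n = 49.84 × 0.3068 × 6 = 91.75 kips.
Allowable strength R_n/Ω = 91.75 / 2 = 45.9 kips.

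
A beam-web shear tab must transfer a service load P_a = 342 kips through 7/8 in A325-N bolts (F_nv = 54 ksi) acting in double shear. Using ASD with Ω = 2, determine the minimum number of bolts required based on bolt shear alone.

11 bolts

A_b = π·0.875²/4 = 0.6013 in².
Per-bolt allowable strength R_n/Ω = 54 × 0.6013 × 2 / 2 = 32.47 kips.
n ≥ 342 / 32.47 = 10.53 → use 11 bolts.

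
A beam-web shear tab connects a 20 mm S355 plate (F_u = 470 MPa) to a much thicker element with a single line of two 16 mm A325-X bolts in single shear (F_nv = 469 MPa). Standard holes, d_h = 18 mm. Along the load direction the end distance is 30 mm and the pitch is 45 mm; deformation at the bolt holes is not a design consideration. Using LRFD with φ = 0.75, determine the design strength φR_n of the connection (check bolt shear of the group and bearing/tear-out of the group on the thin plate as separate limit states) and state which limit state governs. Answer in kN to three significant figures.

Bolt shear: A_b = π·16²/4 = 201.1 mm²; R_n = 469 × 201.1 × 2 × 1 / 1000 = 188.6 kN → 0.75 × 188.6 = 141 kN.
Bearing (1.5 l_c t F_u ≤ 3.0 d t F_u): upper limit = 3.0·16·20·470 / 1000 = 451.2 kN.
  Edge l_c = 30 − 18/2 = 21 → r_n = 296.1 kN; interior l_c = 45 − 18 = 27 → r_n = 380.7 kN.
  R_n,bearing = 1·296.1 + 1·380.7 = 676.8 kN → 0.75 × 676.8 = 508 kN.
Bolt shear governs: 141 kN.

141 kN (bolt shear governs)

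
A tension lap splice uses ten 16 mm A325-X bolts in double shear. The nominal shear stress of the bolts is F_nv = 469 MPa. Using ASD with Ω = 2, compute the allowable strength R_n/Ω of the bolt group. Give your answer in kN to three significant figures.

943 kN

A_b = π × 16² / 4 = 201.1 mm².
R_n = F_nv · A_b · n · n_s = 469 × 201.1 × 10 × 2 / 1000 = 1886 kN.
Allowable strength R_n/Ω = 1886 / 2 = 943 kN.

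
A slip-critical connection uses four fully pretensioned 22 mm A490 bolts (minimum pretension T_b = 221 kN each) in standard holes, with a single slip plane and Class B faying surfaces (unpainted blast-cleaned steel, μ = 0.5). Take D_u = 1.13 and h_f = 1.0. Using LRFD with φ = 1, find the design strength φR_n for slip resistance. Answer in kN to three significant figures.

499 kN

R_n = μ · D_u · h_f · T_b · n_s · n_b = 0.5 × 1.13 × 1.0 × 221 × 1 × 4 = 499.5 kN.
Design strength φR_n = 1 × 499.5 = 499 kN.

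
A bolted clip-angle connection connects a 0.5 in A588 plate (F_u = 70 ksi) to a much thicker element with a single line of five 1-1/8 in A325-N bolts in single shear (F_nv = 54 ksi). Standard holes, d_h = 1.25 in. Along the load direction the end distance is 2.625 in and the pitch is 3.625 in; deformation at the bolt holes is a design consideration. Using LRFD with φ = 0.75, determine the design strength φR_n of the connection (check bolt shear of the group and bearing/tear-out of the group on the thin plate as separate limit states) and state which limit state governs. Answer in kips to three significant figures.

201 kips (bolt shear governs)

Bolt shear: A_b = π·1.125²/4 = 0.994 in²; R_n = 54 × 0.994 × 5 × 1 = 268.4 kips → 0.75 × 268.4 = 201 kips.
Bearing (1.2 l_c t F_u ≤ 2.4 d t F_u): upper limit = 2.4·1.125·0.5·70 = 94.5 kips.
  Edge l_c = 2.625 − 1.25/2 = 2 → r_n = 84 kips; interior l_c = 3.625 − 1.25 = 2.375 → r_n = 94.5 kips.
  R_n,bearing = 1·84 + 4·94.5 = 462 kips → 0.75 × 462 = 346 kips.
Bolt shear governs: 201 kips.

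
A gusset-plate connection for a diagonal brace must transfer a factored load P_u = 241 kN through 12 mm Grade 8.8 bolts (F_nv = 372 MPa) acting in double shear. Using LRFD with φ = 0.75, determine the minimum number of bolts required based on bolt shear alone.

A_b = π·12²/4 = 113.1 mm².
Per-bolt design strength φR_n = 0.75 × 372 × 113.1 × 2 / 1000 = 63.11 kN.
n ≥ 241 / 63.11 = 3.819 → use 4 bolts.

4 bolts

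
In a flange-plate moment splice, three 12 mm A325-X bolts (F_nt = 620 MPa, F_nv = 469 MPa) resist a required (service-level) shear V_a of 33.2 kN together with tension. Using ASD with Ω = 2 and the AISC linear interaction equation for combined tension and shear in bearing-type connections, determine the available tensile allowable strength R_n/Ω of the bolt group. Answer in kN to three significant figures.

92.8 kN

A_b = π·12²/4 = 113.1 mm²; f_rv = 33.2 × 1000 / (3 × 113.1) = 97.85 MPa.
F'_nt = 1.3 F_nt − (Ω F_nt / F_nv) f_rv = 1.3·620 − (2·620/469)·97.85 = 547.3 MPa, capped at F_nt → F'_nt = 547.3 MPa.
R_n = F'_nt · A_b · n = 547.3 × 113.1 × 3 / 1000 = 185.7 kN.
Allowable strength R_n/Ω = 185.7 / 2 = 92.8 kN.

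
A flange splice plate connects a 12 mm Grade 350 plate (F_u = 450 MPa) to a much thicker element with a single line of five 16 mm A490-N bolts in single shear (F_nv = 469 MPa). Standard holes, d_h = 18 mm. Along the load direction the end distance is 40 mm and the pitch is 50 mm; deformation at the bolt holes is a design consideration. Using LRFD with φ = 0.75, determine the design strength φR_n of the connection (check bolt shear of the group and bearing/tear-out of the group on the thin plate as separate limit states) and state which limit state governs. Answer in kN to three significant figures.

Bolt shear: A_b = π·16²/4 = 201.1 mm²; R_n = 469 × 201.1 × 5 × 1 / 1000 = 471.5 kN → 0.75 × 471.5 = 354 kN.
Bearing (1.2 l_c t F_u ≤ 2.4 d t F_u): upper limit = 2.4·16·12·450 / 1000 = 207.4 kN.
  Edge l_c = 40 − 18/2 = 31 → r_n = 200.9 kN; interior l_c = 50 − 18 = 32 → r_n = 207.4 kN.
  R_n,bearing = 1·200.9 + 4·207.4 = 1030 kN → 0.75 × 1030 = 773 kN.
Bolt shear governs: 354 kN.

354 kN (bolt shear governs)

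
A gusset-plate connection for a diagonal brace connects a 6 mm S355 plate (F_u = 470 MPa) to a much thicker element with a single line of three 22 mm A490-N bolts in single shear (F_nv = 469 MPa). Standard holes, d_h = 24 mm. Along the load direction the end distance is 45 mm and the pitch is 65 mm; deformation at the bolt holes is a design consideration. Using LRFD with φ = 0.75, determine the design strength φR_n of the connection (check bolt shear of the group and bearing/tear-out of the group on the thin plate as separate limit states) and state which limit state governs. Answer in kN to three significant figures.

292 kN (bearing governs)

Bolt shear: A_b = π·22²/4 = 380.1 mm²; R_n = 469 × 380.1 × 3 × 1 / 1000 = 534.8 kN → 0.75 × 534.8 = 401 kN.
Bearing (1.2 l_c t F_u ≤ 2.4 d t F_u): upper limit = 2.4·22·6·470 / 1000 = 148.9 kN.
  Edge l_c = 45 − 24/2 = 33 → r_n = 111.7 kN; interior l_c = 65 − 24 = 41 → r_n = 138.7 kN.
  R_n,bearing = 1·111.7 + 2·138.7 = 389.2 kN → 0.75 × 389.2 = 292 kN.
Bearing governs: 292 kN.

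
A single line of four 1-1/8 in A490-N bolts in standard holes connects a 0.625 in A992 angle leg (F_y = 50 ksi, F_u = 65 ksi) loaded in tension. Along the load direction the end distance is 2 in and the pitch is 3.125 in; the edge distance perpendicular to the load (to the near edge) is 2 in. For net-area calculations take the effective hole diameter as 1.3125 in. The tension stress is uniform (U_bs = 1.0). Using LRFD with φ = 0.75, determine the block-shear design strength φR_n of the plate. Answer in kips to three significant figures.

Shear plane L_v = 2 + 3·3.125 = 11.38 in; A_gv = 11.38 × 0.625 = 7.109 in².
A_nv = (11.38 − 3.5·1.3125) × 0.625 = 4.238 in².
A_nt = (2 − 0.5·1.3125) × 0.625 = 0.8398 in².
0.6 F_u A_nv = 165.3 kips; 0.6 F_y A_gv = 213.3 kips → shear rupture governs the shear term.
R_n = 165.3 + 1.0 × 65 × 0.8398 = 219.9 kips.
Design strength φR_n = 0.75 × 219.9 = 165 kips.

165 kips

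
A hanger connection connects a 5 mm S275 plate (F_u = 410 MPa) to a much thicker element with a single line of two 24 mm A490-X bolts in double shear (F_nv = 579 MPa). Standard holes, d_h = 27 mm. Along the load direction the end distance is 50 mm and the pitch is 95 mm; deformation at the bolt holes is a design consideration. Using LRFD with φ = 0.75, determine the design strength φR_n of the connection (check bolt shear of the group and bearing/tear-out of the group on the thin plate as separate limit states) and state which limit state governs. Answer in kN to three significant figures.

Bolt shear: A_b = π·24²/4 = 452.4 mm²; R_n = 579 × 452.4 × 2 × 2 / 1000 = 1048 kN → 0.75 × 1048 = 786 kN.
Bearing (1.2 l_c t F_u ≤ 2.4 d t F_u): upper limit = 2.4·24·5·410 / 1000 = 118.1 kN.
  Edge l_c = 50 − 27/2 = 36.5 → r_n = 89.79 kN; interior l_c = 95 − 27 = 68 → r_n = 118.1 kN.
  R_n,bearing = 1·89.79 + 1·118.1 = 207.9 kN → 0.75 × 207.9 = 156 kN.
Bearing governs: 156 kN.

156 kN (bearing governs)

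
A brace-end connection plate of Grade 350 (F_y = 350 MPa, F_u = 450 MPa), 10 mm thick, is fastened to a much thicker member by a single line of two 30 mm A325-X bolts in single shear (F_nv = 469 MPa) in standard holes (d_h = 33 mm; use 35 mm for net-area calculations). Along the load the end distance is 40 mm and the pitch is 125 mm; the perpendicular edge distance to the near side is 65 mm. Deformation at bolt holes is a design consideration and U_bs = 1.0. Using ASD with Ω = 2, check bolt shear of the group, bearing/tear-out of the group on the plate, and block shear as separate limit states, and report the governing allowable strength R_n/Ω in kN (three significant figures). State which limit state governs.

Bolt shear: A_b = π·30²/4 = 706.9 mm²; R_n = 469 × 706.9 × 2 × 1 / 1000 = 663 kN → 663 / 2 = 332 kN.
Bearing: edge l_c = 23.5, r_n = 126.9 kN; interior l_c = 92, r_n = 324 kN; R_n = 126.9 + 1·324 = 450.9 kN → 225 kN.
Block shear: A_gv = 1650, A_nv = 1125, A_nt = 475 mm²; R_n = min(0.6F_uA_nv, 0.6F_yA_gv) + U_bs·F_u·A_nt = 517.5 kN → 259 kN.
Bearing governs: 225 kN.

225 kN (bearing governs)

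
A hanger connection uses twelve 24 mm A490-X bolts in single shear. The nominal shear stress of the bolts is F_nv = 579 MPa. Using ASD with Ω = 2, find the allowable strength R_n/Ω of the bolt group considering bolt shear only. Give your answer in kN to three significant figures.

A_b = π × 24² / 4 = 452.4 mm².
R_n = F_nv · A_b · n · n_s = 579 × 452.4 × 12 × 1 / 1000 = 3143 kN.
Allowable strength R_n/Ω = 3143 / 2 = 1570 kN.

1570 kN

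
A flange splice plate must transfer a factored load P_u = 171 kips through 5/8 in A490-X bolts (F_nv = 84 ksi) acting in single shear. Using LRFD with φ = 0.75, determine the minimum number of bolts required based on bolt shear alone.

A_b = π·0.625²/4 = 0.3068 in².
Per-bolt design strength φR_n = 0.75 × 84 × 0.3068 × 1 = 19.33 kips.
n ≥ 171 / 19.33 = 8.847 → use 9 bolts.

9 bolts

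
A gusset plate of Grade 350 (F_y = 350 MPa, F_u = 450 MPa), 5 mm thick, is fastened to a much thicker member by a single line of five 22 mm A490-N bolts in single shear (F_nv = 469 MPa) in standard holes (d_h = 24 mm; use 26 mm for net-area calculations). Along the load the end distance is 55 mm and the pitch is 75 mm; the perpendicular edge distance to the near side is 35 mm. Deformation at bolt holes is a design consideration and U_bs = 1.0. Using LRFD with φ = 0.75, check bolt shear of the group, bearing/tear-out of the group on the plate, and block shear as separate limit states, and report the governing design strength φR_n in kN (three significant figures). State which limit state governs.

278 kN (block shear governs)

Bolt shear: A_b = π·22²/4 = 380.1 mm²; R_n = 469 × 380.1 × 5 × 1 / 1000 = 891.4 kN → 0.75 × 891.4 = 669 kN.
Bearing: edge l_c = 43, r_n = 116.1 kN; interior l_c = 51, r_n = 118.8 kN; R_n = 116.1 + 4·118.8 = 591.3 kN → 443 kN.
Block shear: A_gv = 1775, A_nv = 1190, A_nt = 110 mm²; R_n = min(0.6F_uA_nv, 0.6F_yA_gv) + U_bs·F_u·A_nt = 370.8 kN → 278 kN.
Block shear governs: 278 kN.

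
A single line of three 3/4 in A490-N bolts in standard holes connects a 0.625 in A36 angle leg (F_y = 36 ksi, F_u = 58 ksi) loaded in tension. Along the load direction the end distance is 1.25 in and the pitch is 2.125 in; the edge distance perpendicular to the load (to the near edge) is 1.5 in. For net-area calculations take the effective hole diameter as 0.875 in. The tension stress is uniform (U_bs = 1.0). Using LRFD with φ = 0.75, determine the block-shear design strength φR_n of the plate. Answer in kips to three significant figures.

Shear plane L_v = 1.25 + 2·2.125 = 5.5 in; A_gv = 5.5 × 0.625 = 3.438 in².
A_nv = (5.5 − 2.5·0.875) × 0.625 = 2.07 in².
A_nt = (1.5 − 0.5·0.875) × 0.625 = 0.6641 in².
0.6 F_u A_nv = 72.05 kips; 0.6 F_y A_gv = 74.25 kips → shear rupture governs the shear term.
R_n = 72.05 + 1.0 × 58 × 0.6641 = 110.6 kips.
Design strength φR_n = 0.75 × 110.6 = 82.9 kips.

82.9 kips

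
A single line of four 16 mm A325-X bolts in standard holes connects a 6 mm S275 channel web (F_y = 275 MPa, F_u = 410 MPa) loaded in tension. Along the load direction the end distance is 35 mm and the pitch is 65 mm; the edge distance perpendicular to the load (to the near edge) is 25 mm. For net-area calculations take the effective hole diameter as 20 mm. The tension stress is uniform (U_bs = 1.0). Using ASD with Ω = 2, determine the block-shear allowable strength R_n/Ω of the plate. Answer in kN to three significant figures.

Shear plane L_v = 35 + 3·65 = 230 mm; A_gv = 230 × 6 = 1380 mm².
A_nv = (230 − 3.5·20) × 6 = 960 mm².
A_nt = (25 − 0.5·20) × 6 = 90 mm².
0.6 F_u A_nv = 236.2 kN; 0.6 F_y A_gv = 227.7 kN → shear yielding governs the shear term.
R_n = 227.7 + 1.0 × 410 × 90 / 1000 = 264.6 kN.
Allowable strength R_n/Ω = 264.6 / 2 = 132 kN.

132 kN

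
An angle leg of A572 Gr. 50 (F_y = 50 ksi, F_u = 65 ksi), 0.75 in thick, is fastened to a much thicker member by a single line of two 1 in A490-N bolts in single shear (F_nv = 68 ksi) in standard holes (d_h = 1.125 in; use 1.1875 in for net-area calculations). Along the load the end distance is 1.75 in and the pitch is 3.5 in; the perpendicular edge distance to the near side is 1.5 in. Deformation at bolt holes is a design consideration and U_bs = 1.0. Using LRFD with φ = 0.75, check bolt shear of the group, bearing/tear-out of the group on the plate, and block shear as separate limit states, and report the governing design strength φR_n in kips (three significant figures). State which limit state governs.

80.1 kips (bolt shear governs)

Bolt shear: A_b = π·1²/4 = 0.7854 in²; R_n = 68 × 0.7854 × 2 × 1 = 106.8 kips → 0.75 × 106.8 = 80.1 kips.
Bearing: edge l_c = 1.188, r_n = 69.47 kips; interior l_c = 2.375, r_n = 117 kips; R_n = 69.47 + 1·117 = 186.5 kips → 140 kips.
Block shear: A_gv = 3.938, A_nv = 2.602, A_nt = 0.6797 in²; R_n = min(0.6F_uA_nv, 0.6F_yA_gv) + U_bs·F_u·A_nt = 145.6 kips → 109 kips.
Bolt shear governs: 80.1 kips.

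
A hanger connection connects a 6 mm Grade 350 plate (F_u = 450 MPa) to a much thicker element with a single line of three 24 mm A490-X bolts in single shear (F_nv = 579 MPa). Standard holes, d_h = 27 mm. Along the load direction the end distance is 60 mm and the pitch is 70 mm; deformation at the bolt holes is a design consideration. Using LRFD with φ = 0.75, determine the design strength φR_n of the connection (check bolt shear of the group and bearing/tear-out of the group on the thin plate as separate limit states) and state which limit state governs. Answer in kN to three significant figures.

322 kN (bearing governs)

Bolt shear: A_b = π·24²/4 = 452.4 mm²; R_n = 579 × 452.4 × 3 × 1 / 1000 = 785.8 kN → 0.75 × 785.8 = 589 kN.
Bearing (1.2 l_c t F_u ≤ 2.4 d t F_u): upper limit = 2.4·24·6·450 / 1000 = 155.5 kN.
  Edge l_c = 60 − 27/2 = 46.5 → r_n = 150.7 kN; interior l_c = 70 − 27 = 43 → r_n = 139.3 kN.
  R_n,bearing = 1·150.7 + 2·139.3 = 429.3 kN → 0.75 × 429.3 = 322 kN.
Bearing governs: 322 kN.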